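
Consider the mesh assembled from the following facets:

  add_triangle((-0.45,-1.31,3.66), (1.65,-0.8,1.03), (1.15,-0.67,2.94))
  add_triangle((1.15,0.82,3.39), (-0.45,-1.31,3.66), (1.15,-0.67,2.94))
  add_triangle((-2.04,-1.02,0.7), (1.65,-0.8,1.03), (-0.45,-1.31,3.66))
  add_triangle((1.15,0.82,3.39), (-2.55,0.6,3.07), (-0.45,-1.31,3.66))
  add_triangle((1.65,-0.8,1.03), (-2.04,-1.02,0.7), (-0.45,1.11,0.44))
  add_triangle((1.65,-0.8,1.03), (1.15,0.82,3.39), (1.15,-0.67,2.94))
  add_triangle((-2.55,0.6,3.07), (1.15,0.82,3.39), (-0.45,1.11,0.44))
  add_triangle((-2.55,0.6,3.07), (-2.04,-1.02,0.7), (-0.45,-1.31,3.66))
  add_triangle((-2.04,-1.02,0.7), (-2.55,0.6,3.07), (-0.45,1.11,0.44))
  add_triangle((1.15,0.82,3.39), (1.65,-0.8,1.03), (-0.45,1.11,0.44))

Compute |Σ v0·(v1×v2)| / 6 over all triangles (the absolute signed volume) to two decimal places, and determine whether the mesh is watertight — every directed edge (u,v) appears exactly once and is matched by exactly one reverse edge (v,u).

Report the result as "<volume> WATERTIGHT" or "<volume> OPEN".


14.36 WATERTIGHT

Per-triangle v0·(v1×v2)/6:
  t1: +0.8120
  t2: +1.5094
  t3: +1.3480
  t4: +4.3184
  t5: -0.8823
  t6: +0.9244
  t7: +2.0847
  t8: +3.0445
  t9: +0.8142
  t10: +0.3822
Σ = +14.3556 → |volume| = 14.36

Directed edges: 30 total, each appears once with its reverse present → watertight.


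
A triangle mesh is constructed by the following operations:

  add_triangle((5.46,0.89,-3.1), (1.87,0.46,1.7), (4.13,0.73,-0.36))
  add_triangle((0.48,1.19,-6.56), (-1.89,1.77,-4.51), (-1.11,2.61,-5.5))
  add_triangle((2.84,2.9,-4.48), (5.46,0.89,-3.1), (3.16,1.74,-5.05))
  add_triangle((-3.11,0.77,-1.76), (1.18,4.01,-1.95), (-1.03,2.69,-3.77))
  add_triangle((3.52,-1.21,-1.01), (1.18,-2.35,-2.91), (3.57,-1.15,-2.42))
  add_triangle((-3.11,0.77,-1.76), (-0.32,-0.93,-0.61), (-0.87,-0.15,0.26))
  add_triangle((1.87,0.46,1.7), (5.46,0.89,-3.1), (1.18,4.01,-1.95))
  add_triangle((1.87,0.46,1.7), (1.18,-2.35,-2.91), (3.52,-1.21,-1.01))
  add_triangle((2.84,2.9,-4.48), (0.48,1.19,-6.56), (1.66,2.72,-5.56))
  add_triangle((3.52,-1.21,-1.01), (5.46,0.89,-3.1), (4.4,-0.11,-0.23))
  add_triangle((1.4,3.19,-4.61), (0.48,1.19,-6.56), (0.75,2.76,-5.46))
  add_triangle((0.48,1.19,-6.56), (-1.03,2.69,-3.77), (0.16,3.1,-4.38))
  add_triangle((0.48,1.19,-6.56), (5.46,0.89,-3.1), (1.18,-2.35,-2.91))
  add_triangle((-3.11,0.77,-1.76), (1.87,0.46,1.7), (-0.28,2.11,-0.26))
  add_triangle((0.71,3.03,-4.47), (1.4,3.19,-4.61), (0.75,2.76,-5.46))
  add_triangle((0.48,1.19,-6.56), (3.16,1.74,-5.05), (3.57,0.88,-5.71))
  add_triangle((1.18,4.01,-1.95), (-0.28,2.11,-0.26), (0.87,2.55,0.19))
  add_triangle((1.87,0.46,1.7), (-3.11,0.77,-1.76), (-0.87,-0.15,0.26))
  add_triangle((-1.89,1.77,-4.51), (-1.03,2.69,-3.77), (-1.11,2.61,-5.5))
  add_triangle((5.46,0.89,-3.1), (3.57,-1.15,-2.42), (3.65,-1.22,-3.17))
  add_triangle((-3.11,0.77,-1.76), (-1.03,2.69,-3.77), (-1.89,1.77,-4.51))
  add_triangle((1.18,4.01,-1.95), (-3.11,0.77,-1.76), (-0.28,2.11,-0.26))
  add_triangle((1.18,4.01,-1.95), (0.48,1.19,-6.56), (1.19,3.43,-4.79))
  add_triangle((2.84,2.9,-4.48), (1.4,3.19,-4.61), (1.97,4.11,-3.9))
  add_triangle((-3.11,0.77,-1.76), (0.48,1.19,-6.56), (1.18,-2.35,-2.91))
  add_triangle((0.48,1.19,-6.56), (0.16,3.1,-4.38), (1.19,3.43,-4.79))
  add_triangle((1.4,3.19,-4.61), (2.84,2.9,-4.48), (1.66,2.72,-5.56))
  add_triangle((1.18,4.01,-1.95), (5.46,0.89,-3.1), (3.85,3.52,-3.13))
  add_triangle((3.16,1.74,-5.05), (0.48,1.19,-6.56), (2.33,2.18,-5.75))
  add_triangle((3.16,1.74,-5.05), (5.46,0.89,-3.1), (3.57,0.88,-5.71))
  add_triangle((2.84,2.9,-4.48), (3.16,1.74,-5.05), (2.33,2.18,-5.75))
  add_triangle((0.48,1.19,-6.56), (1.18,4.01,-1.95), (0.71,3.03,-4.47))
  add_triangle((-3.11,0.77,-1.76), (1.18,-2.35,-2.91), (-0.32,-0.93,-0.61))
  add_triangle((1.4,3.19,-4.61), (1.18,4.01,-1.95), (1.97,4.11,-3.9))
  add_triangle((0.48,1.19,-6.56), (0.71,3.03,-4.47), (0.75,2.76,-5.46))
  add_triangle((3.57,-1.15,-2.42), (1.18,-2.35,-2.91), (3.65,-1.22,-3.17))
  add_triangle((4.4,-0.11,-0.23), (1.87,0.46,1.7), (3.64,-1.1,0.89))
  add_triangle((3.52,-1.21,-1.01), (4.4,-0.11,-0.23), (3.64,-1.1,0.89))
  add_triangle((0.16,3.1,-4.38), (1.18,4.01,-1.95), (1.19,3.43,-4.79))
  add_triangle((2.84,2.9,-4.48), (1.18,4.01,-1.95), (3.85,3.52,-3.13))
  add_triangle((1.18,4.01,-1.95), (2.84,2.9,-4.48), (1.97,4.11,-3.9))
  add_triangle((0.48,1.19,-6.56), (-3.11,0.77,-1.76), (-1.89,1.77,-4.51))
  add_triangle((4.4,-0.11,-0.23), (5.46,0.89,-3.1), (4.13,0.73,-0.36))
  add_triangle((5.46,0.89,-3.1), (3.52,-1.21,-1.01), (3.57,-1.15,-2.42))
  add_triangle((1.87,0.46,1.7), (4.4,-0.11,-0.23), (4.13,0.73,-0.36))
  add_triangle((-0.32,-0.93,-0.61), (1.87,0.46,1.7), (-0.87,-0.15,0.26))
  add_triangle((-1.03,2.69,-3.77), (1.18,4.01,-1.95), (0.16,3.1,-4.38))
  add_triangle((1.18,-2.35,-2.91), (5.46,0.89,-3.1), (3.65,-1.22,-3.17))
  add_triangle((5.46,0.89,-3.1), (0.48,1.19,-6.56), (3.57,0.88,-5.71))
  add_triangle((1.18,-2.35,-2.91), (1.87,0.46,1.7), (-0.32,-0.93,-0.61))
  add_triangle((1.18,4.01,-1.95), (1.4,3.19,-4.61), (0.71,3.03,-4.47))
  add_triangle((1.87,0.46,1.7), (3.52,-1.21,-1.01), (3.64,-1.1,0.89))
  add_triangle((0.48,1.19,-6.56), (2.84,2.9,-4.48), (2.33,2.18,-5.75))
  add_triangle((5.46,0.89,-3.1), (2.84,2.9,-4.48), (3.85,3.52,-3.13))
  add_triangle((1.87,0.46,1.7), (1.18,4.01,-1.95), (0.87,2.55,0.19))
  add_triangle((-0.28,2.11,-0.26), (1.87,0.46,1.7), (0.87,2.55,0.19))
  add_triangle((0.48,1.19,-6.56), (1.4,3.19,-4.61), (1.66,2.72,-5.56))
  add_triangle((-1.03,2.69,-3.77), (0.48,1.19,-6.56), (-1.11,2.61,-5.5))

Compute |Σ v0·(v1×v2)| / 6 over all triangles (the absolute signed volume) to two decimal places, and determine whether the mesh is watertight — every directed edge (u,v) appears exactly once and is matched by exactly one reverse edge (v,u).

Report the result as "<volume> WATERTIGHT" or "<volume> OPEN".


Per-triangle v0·(v1×v2)/6:
  t1: +0.1376
  t2: +2.3393
  t3: +4.0243
  t4: +3.8031
  t5: +1.7085
  t6: +0.4748
  t7: +9.7752
  t8: +0.8876
  t9: +1.8407
  t10: +2.9376
  t11: +1.1540
  t12: +2.9396
  t13: +16.8125
  t14: +0.7274
  t15: +0.4625
  t16: +3.3149
  t17: +0.9223
  t18: +0.4815
  t19: +0.9005
  t20: +1.0807
  t21: +2.1913
  t22: +2.5425
  t23: -0.4514
  t24: +1.7250
  t25: +9.7142
  t26: +2.5655
  t27: +1.2859
  t28: -0.0893
  t29: +1.7488
  t30: +3.2223
  t31: +1.4538
  t32: -0.9860
  t33: +1.4141
  t34: +0.9686
  t35: +0.1095
  t36: +0.7600
  t37: +1.7317
  t38: +1.5000
  t39: +1.9164
  t40: +3.8906
  t41: +0.9641
  t42: +2.2766
  t43: +1.6114
  t44: +2.1960
  t45: +1.1521
  t46: +0.2725
  t47: +2.2594
  t48: +1.1602
  t49: -2.0207
  t50: +0.7941
  t51: +1.2951
  t52: -1.0531
  t53: +1.2344
  t54: +5.4539
  t55: +1.5041
  t56: +0.4041
  t57: +1.2365
  t58: +1.0154
Σ = +115.6941 → |volume| = 115.69

Directed edges: 174 total, each appears once with its reverse present → watertight.

115.69 WATERTIGHT


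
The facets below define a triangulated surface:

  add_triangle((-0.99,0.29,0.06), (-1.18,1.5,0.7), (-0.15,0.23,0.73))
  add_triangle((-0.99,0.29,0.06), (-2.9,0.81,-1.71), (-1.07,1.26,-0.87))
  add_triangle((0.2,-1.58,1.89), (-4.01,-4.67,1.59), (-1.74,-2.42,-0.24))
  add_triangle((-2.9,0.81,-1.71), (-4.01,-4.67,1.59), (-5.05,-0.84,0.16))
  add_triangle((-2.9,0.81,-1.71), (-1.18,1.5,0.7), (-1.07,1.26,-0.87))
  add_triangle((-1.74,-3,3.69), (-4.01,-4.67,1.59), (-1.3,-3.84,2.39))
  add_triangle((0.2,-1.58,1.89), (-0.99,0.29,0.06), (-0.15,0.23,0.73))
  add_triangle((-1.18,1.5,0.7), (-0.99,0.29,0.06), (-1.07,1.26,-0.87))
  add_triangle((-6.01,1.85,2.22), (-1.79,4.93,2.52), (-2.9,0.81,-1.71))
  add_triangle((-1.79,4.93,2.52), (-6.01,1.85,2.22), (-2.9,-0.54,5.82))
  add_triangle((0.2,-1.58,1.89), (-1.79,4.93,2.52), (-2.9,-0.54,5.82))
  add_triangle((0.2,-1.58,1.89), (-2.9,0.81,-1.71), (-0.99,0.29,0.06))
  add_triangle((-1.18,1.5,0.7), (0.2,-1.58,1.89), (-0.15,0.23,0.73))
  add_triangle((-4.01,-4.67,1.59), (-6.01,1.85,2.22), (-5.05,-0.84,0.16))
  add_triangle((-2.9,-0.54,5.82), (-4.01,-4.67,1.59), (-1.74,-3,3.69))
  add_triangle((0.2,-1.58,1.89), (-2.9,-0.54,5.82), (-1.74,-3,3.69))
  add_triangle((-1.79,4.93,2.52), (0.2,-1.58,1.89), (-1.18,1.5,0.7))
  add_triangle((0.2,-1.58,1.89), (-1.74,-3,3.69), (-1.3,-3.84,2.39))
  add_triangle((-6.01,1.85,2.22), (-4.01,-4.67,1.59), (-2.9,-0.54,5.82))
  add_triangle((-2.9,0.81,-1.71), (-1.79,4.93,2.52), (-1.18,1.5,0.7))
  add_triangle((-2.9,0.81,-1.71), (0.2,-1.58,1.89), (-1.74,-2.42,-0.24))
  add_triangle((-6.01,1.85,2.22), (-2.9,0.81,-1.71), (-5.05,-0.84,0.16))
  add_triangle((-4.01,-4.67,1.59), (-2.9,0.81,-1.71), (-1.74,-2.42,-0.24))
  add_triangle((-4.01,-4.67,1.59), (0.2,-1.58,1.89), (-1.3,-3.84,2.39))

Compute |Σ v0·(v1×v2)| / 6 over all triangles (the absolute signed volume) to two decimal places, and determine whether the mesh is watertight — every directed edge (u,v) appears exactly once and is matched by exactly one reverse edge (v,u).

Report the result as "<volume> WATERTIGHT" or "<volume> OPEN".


105.53 WATERTIGHT

Per-triangle v0·(v1×v2)/6:
  t1: -0.1180
  t2: -0.3006
  t3: +1.6448
  t4: +4.4795
  t5: +0.7837
  t6: +3.4441
  t7: -0.2394
  t8: -0.2762
  t9: +12.0453
  t10: +23.4971
  t11: +4.9909
  t12: -0.4858
  t13: +0.1827
  t14: +10.3469
  t15: +8.7278
  t16: +2.8089
  t17: -1.4288
  t18: +1.2776
  t19: +27.9292
  t20: -0.9660
  t21: -1.9100
  t22: +6.5295
  t23: +3.3547
  t24: -0.7902
Σ = +105.5277 → |volume| = 105.53

Directed edges: 72 total, each appears once with its reverse present → watertight.


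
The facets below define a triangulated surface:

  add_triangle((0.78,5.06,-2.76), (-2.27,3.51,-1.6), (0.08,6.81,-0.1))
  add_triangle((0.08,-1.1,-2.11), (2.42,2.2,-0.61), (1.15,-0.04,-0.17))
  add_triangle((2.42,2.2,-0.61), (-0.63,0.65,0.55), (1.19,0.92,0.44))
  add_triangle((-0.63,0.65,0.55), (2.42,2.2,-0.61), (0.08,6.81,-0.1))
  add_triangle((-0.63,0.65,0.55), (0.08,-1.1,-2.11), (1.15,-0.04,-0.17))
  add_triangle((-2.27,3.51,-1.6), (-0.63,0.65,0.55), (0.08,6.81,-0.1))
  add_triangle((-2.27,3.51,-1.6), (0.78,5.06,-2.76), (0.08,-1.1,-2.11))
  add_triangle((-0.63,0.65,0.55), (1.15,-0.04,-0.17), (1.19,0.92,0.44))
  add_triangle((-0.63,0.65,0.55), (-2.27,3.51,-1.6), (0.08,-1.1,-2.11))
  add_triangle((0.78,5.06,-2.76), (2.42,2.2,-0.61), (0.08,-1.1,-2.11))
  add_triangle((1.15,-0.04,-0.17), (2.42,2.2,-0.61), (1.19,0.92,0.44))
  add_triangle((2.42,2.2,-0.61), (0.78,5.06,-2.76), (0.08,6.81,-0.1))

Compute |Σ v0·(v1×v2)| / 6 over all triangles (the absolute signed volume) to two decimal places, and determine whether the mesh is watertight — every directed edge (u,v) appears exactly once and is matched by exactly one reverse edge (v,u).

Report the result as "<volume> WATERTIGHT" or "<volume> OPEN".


32.23 WATERTIGHT

Per-triangle v0·(v1×v2)/6:
  t1: +8.3116
  t2: +0.9716
  t3: +0.3905
  t4: +1.1024
  t5: -0.1565
  t6: +2.5885
  t7: +6.3583
  t8: +0.0100
  t9: +0.6328
  t10: +4.8799
  t11: +0.3161
  t12: +6.8256
Σ = +32.2308 → |volume| = 32.23

Directed edges: 36 total, each appears once with its reverse present → watertight.


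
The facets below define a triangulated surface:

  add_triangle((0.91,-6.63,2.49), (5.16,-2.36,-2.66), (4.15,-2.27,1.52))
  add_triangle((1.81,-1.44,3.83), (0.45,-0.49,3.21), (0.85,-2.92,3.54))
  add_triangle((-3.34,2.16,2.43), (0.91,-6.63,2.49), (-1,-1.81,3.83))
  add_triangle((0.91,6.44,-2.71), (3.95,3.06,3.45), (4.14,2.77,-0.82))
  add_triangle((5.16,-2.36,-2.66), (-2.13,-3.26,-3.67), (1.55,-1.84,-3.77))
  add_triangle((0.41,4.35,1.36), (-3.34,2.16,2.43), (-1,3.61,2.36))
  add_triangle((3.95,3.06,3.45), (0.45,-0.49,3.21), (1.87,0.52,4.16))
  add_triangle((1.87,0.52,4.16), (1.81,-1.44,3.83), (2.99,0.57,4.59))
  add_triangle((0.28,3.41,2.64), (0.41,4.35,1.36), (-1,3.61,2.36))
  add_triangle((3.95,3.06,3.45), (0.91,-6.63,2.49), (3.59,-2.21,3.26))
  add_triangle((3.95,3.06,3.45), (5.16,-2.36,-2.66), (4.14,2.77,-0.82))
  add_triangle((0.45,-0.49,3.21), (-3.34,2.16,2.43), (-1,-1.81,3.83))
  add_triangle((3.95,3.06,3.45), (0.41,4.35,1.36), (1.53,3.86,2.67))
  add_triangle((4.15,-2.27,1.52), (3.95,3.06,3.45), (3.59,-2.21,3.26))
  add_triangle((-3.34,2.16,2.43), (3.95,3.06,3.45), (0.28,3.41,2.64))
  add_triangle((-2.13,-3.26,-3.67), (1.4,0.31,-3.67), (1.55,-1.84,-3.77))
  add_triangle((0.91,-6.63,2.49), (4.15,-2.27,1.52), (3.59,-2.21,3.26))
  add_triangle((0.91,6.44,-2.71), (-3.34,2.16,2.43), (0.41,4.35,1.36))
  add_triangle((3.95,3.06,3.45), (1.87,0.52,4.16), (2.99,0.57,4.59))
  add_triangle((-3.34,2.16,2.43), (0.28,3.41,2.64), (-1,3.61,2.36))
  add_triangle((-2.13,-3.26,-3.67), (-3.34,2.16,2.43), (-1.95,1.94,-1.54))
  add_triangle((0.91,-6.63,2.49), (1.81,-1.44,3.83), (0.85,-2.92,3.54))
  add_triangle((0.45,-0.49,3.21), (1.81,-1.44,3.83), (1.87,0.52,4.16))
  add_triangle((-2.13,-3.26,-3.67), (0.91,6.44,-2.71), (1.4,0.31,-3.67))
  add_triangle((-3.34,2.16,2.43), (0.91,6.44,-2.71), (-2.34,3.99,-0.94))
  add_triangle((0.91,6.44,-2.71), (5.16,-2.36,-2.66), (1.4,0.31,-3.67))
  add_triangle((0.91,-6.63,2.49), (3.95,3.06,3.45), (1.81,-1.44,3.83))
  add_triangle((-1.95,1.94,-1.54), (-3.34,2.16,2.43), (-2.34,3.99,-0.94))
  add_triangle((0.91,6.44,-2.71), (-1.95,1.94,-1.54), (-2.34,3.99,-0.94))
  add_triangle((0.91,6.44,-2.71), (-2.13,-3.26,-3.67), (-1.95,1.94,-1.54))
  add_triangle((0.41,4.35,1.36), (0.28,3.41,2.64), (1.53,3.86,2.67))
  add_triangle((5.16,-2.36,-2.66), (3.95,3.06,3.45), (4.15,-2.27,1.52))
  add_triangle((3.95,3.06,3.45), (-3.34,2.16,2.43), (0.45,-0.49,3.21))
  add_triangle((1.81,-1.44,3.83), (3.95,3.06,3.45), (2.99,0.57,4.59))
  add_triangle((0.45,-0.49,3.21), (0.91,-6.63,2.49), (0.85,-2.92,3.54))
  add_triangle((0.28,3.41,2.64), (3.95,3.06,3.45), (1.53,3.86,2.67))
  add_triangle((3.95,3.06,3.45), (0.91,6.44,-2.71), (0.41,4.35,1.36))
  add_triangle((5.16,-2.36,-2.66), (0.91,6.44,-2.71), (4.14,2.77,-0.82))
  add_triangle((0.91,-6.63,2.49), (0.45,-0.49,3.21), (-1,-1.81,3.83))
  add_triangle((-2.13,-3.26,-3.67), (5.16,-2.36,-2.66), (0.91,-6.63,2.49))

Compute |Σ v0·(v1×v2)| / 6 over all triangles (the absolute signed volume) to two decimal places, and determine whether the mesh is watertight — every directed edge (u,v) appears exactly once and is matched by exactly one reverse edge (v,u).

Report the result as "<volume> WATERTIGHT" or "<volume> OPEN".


Per-triangle v0·(v1×v2)/6:
  t1: +18.6085
  t2: +1.4589
  t3: +6.1232
  t4: +17.7570
  t5: +6.1805
  t6: +1.4585
  t7: +0.3272
  t8: +1.2326
  t9: +1.4924
  t10: +4.9692
  t11: +16.5029
  t12: +4.4940
  t13: +1.7762
  t14: +7.3649
  t15: +3.7538
  t16: +4.9047
  t17: +7.8827
  t18: +11.7495
  t19: +1.6953
  t20: +1.4276
  t21: +9.6107
  t22: +2.7205
  t23: +1.3756
  t24: +13.6812
  t25: +7.5152
  t26: +15.5527
  t27: +7.6888
  t28: +3.0805
  t29: +4.0196
  t30: +10.7394
  t31: +1.3746
  t32: +17.0702
  t33: +11.7562
  t34: +1.1162
  t35: +0.4687
  t36: +1.4145
  t37: +13.0868
  t38: +16.7362
  t39: +5.5067
  t40: +36.2550
Σ = +301.9287 → |volume| = 301.93

Directed edges: 120 total; 6 unmatched, e.g. (-3.34,2.16,2.43)→(0.91,-6.63,2.49) → open.

301.93 OPEN


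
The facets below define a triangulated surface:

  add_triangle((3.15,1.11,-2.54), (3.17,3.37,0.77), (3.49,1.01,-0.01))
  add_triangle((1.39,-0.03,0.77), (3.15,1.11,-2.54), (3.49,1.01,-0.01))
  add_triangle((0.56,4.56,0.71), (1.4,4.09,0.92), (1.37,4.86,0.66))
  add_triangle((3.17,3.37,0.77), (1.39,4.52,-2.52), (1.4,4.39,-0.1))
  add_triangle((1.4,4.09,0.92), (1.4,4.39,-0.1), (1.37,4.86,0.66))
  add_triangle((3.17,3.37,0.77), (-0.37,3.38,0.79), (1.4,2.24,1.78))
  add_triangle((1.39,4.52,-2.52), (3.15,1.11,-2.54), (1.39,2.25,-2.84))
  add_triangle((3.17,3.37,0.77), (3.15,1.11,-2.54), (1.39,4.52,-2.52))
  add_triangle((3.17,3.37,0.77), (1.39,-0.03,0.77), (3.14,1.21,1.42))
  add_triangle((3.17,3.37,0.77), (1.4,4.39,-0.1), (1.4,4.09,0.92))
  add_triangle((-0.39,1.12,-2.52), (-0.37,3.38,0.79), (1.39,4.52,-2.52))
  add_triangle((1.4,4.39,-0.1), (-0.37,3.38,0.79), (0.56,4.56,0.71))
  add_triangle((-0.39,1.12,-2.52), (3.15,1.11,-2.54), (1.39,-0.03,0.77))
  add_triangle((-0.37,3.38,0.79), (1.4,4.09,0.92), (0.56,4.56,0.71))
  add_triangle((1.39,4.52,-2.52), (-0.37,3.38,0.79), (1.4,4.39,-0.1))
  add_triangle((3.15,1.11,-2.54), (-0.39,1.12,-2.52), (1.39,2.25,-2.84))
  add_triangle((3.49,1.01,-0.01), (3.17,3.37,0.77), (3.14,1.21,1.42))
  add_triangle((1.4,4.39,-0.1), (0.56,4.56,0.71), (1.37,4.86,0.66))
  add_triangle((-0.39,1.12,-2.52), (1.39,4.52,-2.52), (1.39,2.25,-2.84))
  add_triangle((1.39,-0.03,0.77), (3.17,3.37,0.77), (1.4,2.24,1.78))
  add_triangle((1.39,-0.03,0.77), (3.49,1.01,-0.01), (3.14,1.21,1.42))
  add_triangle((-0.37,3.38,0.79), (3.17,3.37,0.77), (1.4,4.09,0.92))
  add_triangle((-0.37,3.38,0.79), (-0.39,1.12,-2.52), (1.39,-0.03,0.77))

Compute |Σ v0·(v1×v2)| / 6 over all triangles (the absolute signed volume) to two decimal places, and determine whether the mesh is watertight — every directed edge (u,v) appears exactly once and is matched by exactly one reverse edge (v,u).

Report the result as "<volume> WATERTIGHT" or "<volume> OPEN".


35.08 OPEN

Per-triangle v0·(v1×v2)/6:
  t1: +3.7006
  t2: +0.5471
  t3: +0.2324
  t4: +3.6736
  t5: +0.1873
  t6: +2.5212
  t7: +2.3445
  t8: +8.6925
  t9: -0.0374
  t10: +1.4940
  t11: +3.4923
  t12: +0.2950
  t13: -0.4747
  t14: +0.3489
  t15: +2.5932
  t16: +1.4844
  t17: +1.9021
  t18: +0.3971
  t19: +1.8741
  t20: +1.3187
  t21: +0.4949
  t22: +0.0533
  t23: -2.0560
Σ = +35.0790 → |volume| = 35.08

Directed edges: 69 total; 3 unmatched, e.g. (-0.37,3.38,0.79)→(1.4,2.24,1.78) → open.


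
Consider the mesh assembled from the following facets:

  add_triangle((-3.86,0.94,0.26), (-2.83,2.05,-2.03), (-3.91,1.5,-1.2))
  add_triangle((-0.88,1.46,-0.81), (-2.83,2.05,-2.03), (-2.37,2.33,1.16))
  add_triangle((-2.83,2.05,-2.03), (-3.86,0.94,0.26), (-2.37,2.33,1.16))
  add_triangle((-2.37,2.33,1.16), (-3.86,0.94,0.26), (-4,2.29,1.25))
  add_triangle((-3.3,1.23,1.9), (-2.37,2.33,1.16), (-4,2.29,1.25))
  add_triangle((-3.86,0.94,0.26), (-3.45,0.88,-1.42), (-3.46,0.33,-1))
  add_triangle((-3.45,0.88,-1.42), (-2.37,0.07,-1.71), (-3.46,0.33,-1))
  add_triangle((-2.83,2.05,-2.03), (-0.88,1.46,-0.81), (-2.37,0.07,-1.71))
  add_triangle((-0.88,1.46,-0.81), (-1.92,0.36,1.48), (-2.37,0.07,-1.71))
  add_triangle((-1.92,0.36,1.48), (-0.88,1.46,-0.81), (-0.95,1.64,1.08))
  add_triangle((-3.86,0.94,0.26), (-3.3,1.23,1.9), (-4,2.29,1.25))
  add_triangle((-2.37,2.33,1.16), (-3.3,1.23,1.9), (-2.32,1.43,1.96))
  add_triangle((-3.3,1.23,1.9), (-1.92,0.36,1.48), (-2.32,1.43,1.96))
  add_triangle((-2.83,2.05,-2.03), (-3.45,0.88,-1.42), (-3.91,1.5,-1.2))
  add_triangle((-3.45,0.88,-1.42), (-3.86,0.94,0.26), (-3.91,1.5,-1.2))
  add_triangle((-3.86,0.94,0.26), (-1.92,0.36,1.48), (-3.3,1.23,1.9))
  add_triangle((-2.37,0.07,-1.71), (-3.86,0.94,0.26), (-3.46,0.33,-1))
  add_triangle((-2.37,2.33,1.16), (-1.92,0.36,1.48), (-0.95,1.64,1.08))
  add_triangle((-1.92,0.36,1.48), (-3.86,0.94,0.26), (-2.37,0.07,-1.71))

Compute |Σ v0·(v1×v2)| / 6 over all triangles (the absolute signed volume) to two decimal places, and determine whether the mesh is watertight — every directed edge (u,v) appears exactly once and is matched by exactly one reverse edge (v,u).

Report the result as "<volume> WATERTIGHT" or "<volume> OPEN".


Per-triangle v0·(v1×v2)/6:
  t1: +0.4985
  t2: +1.1613
  t3: +3.3799
  t4: +0.2589
  t5: +0.7479
  t6: +0.5765
  t7: +0.3637
  t8: +0.1427
  t9: -1.6440
  t10: -0.8403
  t11: +1.1513
  t12: +0.5603
  t13: +0.2385
  t14: +0.5627
  t15: +0.5448
  t16: +0.4866
  t17: -0.2142
  t18: +0.5218
  t19: +0.5701
Σ = +9.0670 → |volume| = 9.07

Directed edges: 57 total; 9 unmatched, e.g. (-2.37,2.33,1.16)→(-0.88,1.46,-0.81) → open.

9.07 OPEN


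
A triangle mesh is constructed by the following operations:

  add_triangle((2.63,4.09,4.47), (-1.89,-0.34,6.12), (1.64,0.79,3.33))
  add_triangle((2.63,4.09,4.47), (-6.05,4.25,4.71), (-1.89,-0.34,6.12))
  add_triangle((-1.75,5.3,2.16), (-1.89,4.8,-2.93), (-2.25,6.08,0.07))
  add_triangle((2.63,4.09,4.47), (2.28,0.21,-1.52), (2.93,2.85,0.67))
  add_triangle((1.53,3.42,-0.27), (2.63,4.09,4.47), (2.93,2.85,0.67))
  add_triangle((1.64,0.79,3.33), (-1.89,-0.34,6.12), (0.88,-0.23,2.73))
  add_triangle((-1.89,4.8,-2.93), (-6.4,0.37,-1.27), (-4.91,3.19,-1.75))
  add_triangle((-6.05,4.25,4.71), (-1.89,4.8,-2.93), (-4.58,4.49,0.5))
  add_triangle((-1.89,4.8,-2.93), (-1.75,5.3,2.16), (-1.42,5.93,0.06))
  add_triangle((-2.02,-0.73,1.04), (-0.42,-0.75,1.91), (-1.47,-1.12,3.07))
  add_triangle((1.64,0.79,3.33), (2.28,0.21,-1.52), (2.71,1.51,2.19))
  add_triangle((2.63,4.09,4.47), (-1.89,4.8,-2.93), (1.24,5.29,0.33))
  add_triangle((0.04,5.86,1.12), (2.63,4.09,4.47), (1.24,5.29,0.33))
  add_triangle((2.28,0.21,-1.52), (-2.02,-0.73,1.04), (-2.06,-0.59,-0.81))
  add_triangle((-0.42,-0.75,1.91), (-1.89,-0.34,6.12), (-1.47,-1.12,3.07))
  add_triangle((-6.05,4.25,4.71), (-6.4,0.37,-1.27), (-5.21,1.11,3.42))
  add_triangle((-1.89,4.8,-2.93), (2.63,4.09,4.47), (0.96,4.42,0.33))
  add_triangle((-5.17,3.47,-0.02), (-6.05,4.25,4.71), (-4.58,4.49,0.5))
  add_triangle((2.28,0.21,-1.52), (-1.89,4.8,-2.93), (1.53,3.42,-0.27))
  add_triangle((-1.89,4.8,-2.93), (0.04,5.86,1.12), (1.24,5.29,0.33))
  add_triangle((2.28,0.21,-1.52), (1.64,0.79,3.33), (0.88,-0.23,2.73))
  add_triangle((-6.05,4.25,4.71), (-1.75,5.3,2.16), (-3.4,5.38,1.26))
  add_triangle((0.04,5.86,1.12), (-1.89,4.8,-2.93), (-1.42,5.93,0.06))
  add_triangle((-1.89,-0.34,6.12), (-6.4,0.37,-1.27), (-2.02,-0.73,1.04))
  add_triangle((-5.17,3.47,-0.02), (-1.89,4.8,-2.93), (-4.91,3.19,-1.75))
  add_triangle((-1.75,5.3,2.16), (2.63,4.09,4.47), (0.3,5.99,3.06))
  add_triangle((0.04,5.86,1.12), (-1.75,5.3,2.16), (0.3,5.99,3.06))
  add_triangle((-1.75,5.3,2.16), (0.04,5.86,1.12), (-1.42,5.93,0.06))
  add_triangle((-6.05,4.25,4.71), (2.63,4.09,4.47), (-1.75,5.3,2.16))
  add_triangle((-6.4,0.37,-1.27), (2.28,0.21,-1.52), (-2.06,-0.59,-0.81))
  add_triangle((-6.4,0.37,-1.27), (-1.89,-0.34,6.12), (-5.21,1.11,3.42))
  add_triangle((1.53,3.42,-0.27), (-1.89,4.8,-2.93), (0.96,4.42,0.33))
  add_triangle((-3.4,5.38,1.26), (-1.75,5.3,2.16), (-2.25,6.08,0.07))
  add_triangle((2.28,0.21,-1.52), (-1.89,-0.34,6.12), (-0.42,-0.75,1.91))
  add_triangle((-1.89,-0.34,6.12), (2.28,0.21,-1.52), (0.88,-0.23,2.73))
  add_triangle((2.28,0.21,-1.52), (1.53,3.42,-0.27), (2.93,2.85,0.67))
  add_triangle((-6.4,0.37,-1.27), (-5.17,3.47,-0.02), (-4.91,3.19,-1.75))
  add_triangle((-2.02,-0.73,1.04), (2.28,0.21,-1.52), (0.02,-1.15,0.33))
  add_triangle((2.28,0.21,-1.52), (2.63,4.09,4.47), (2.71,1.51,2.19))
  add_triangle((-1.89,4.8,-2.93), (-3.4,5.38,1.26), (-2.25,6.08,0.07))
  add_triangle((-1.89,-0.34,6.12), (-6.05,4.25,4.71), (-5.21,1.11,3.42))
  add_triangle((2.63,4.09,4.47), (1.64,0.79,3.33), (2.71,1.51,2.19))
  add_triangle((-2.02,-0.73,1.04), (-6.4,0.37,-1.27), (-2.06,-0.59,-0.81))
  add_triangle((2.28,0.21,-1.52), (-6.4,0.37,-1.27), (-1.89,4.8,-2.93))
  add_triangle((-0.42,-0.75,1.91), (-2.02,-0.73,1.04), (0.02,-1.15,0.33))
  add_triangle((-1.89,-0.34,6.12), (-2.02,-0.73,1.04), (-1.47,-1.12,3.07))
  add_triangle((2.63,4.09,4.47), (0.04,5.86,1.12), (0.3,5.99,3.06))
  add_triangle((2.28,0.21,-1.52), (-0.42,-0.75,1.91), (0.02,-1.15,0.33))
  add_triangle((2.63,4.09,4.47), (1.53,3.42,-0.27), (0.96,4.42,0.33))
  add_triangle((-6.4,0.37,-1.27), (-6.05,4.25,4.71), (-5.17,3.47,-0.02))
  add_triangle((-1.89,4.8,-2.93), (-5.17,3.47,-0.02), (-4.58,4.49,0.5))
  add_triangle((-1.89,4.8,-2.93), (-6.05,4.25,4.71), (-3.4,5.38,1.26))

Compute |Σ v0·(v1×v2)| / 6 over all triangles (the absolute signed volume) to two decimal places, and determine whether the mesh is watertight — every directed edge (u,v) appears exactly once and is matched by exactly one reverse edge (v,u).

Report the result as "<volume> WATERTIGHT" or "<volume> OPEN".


Per-triangle v0·(v1×v2)/6:
  t1: +7.8195
  t2: +38.7909
  t3: +0.3975
  t4: +2.2660
  t5: +4.1131
  t6: +1.9268
  t7: +4.0390
  t8: +5.0853
  t9: +2.9573
  t10: +0.1301
  t11: +1.1482
  t12: -6.4459
  t13: +6.0675
  t14: +0.4047
  t15: +0.5073
  t16: +13.4300
  t17: +4.7778
  t18: +5.6908
  t19: +6.6386
  t20: +5.8027
  t21: +1.3281
  t22: +8.0988
  t23: +3.4722
  t24: +5.1761
  t25: +5.5330
  t26: +3.4644
  t27: +3.6313
  t28: +3.5086
  t29: +21.9763
  t30: +1.6382
  t31: +7.7377
  t32: +3.0418
  t33: +3.2536
  t34: +1.2109
  t35: -0.3653
  t36: +2.5335
  t37: +5.7420
  t38: +0.2052
  t39: +2.8631
  t40: +4.4005
  t41: +13.0219
  t42: +2.5075
  t43: +1.4522
  t44: +8.9375
  t45: +0.5914
  t46: +1.2873
  t47: +3.9337
  t48: +0.6206
  t49: +3.0891
  t50: +15.8076
  t51: +5.1414
  t52: +8.4208
Σ = +258.8082 → |volume| = 258.81

Directed edges: 156 total, each appears once with its reverse present → watertight.

258.81 WATERTIGHT


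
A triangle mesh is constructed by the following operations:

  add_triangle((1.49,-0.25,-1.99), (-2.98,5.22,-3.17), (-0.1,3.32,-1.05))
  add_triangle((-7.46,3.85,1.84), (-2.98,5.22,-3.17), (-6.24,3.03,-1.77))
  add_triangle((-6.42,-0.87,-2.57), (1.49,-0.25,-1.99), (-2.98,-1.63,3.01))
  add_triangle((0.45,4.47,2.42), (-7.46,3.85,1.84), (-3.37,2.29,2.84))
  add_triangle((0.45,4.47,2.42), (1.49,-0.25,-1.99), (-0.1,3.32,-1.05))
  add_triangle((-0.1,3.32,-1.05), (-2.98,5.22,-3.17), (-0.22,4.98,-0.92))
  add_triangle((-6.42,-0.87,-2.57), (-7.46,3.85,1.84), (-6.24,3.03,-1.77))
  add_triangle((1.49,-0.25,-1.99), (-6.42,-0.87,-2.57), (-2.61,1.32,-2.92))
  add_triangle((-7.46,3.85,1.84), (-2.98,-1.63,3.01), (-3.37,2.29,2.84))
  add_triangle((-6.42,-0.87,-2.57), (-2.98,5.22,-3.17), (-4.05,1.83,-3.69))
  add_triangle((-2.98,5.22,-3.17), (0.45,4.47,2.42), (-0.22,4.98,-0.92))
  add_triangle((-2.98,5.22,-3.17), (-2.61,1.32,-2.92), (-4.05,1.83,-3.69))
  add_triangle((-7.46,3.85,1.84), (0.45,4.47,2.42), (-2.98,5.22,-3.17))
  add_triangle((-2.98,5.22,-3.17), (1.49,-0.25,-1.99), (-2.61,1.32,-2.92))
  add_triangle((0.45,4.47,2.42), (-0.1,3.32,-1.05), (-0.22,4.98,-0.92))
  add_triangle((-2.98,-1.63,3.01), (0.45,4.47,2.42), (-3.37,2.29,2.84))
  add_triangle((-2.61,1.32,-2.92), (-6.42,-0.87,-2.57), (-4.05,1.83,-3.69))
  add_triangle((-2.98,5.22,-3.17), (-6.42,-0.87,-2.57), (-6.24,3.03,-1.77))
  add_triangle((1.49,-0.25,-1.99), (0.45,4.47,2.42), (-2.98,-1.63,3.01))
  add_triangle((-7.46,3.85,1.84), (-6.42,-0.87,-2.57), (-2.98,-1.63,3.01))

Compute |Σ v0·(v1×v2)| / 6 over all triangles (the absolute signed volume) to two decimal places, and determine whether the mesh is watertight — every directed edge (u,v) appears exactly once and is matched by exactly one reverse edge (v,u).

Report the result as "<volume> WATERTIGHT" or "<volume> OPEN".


Per-triangle v0·(v1×v2)/6:
  t1: +4.4779
  t2: +16.0734
  t3: +5.4258
  t4: +10.0110
  t5: +3.8141
  t6: +1.0819
  t7: +16.2281
  t8: +5.5387
  t9: +9.4702
  t10: +7.4163
  t11: +6.2216
  t12: +1.3739
  t13: +34.4174
  t14: +5.9423
  t15: +0.3604
  t16: +7.0841
  t17: +1.0682
  t18: +12.5791
  t19: +0.5030
  t20: +28.1924
Σ = +177.2799 → |volume| = 177.28

Directed edges: 60 total, each appears once with its reverse present → watertight.

177.28 WATERTIGHT


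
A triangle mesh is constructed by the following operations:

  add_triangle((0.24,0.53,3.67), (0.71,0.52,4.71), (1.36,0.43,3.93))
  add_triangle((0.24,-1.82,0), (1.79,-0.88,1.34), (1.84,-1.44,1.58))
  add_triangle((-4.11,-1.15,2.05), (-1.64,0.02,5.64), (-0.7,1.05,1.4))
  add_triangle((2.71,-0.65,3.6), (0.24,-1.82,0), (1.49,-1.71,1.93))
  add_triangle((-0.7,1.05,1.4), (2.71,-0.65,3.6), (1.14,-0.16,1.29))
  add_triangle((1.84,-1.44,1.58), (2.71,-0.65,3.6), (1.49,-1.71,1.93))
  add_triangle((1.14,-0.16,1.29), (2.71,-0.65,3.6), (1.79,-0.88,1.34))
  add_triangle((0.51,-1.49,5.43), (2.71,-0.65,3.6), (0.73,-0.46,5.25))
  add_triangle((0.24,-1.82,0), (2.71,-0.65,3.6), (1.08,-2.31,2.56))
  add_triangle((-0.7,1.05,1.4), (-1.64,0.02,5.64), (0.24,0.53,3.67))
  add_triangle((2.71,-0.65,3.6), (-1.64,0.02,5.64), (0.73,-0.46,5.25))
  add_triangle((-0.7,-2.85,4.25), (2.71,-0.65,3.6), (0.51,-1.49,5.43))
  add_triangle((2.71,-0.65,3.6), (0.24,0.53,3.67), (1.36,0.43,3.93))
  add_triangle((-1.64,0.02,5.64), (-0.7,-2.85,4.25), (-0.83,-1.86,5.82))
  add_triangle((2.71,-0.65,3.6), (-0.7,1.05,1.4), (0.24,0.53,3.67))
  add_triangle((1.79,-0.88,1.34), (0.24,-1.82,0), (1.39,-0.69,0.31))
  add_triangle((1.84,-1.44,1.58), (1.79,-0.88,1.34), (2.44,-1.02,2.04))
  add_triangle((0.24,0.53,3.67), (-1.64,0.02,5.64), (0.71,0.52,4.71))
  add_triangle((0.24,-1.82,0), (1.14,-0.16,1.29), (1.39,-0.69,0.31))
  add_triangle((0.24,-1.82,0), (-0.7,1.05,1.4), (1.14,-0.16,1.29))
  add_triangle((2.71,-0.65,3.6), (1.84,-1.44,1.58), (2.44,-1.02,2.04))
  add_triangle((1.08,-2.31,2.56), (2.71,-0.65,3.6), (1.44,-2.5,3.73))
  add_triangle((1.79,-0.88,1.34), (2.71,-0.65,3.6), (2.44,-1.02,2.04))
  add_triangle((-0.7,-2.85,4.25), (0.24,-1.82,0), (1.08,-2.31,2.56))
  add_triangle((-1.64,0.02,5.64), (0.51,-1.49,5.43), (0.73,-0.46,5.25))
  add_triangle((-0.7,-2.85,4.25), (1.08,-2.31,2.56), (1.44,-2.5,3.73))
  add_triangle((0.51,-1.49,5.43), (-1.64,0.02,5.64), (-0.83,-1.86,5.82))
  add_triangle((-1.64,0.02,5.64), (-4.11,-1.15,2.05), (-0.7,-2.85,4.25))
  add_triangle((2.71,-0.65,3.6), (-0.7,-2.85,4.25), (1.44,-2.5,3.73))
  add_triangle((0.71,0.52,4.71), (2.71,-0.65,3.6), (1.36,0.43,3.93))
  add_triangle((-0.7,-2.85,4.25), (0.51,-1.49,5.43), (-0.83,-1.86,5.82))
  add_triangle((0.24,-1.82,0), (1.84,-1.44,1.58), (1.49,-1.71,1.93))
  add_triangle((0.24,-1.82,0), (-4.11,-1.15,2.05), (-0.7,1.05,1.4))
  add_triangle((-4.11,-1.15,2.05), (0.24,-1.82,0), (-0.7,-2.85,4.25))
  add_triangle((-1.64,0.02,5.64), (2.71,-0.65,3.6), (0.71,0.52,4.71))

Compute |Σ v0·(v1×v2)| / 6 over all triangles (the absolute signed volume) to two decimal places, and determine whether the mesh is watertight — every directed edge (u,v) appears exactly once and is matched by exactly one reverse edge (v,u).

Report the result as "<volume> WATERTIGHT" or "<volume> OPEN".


44.29 OPEN

Per-triangle v0·(v1×v2)/6:
  t1: +0.0743
  t2: +0.1316
  t3: +3.7705
  t4: -0.1555
  t5: +0.2088
  t6: +0.5058
  t7: +0.0988
  t8: +2.0325
  t9: +1.1911
  t10: +1.4264
  t11: +0.2843
  t12: +3.2783
  t13: -0.5811
  t14: +1.3752
  t15: +0.7169
  t16: +0.3706
  t17: +0.0449
  t18: +0.3922
  t19: -0.4031
  t20: -0.6949
  t21: +0.3722
  t22: +0.5881
  t23: -0.0407
  t24: +1.8350
  t25: +2.2616
  t26: +0.8647
  t27: +2.4694
  t28: +10.0464
  t29: +2.5641
  t30: +0.6245
  t31: +1.8362
  t32: +0.3600
  t33: -1.4606
  t34: +4.8250
  t35: +3.0729
Σ = +44.2863 → |volume| = 44.29

Directed edges: 105 total; 3 unmatched, e.g. (1.79,-0.88,1.34)→(1.14,-0.16,1.29) → open.


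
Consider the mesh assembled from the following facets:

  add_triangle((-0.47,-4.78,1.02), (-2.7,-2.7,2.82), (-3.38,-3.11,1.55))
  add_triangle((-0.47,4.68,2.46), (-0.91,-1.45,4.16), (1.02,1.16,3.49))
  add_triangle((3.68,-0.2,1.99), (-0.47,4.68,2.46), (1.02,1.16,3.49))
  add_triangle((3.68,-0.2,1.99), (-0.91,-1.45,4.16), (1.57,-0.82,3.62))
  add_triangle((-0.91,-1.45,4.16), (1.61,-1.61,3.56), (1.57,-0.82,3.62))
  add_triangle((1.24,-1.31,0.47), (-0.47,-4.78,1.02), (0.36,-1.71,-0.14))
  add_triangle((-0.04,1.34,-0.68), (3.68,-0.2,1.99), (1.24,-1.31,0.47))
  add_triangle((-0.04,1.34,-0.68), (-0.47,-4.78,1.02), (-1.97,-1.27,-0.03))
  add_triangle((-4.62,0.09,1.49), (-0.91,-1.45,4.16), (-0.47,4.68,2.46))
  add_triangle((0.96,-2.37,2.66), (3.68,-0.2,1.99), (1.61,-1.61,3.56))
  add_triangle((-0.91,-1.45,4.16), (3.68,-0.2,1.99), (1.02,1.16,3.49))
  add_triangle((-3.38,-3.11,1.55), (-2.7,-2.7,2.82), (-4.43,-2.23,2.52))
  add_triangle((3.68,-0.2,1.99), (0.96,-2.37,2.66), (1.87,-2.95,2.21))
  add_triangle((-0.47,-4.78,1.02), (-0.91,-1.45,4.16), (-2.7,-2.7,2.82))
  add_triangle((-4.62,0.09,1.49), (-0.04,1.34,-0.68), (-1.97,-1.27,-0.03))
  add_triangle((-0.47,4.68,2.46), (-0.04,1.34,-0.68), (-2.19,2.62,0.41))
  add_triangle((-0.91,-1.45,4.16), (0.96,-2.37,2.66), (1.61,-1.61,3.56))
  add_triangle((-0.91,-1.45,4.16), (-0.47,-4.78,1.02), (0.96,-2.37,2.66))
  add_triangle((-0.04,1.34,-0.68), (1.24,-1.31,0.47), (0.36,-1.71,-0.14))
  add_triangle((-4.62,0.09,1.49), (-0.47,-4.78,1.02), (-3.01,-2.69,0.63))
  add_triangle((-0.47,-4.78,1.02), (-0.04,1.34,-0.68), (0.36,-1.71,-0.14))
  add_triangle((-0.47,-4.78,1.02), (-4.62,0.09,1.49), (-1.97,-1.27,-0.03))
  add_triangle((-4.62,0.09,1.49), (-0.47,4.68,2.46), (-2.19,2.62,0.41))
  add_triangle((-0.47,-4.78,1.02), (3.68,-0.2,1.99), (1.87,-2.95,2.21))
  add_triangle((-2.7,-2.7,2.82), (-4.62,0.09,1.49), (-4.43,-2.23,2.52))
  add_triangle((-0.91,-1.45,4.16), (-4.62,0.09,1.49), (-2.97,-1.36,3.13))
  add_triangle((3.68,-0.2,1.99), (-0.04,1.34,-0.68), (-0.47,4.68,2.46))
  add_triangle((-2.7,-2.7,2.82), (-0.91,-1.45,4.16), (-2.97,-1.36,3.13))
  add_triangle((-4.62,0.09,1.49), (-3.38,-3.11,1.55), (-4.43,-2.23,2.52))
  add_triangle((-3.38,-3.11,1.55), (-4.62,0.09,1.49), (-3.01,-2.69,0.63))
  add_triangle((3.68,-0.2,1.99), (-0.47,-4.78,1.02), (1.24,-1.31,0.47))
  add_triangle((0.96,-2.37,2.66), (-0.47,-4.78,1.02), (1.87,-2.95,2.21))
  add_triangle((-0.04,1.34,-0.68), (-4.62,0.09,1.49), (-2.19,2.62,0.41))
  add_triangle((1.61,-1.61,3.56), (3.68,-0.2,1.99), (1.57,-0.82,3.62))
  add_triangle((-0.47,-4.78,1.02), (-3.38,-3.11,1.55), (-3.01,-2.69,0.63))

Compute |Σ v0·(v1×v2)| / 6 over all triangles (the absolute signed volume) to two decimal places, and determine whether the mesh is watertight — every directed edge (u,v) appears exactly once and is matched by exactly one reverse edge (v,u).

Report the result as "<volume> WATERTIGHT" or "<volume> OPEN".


Per-triangle v0·(v1×v2)/6:
  t1: +3.7764
  t2: +6.7349
  t3: +6.3651
  t4: -0.4522
  t5: +1.3362
  t6: +0.6307
  t7: +0.6663
  t8: +0.5381
  t9: +16.5150
  t10: +1.8241
  t11: +6.1704
  t12: +1.7044
  t13: +2.0359
  t14: +6.0964
  t15: +1.3842
  t16: +2.1520
  t17: +1.9950
  t18: +4.9769
  t19: +0.2568
  t20: -3.0946
  t21: +0.2349
  t22: +3.3285
  t23: +5.6468
  t24: +1.3073
  t25: +1.1636
  t26: +1.7664
  t27: +4.1065
  t28: +2.3321
  t29: +1.8483
  t30: +1.8067
  t31: +1.5622
  t32: +2.2050
  t33: +1.0696
  t34: +1.3757
  t35: +1.8016
Σ = +93.1670 → |volume| = 93.17

Directed edges: 105 total; 3 unmatched, e.g. (-2.7,-2.7,2.82)→(-4.62,0.09,1.49) → open.

93.17 OPEN


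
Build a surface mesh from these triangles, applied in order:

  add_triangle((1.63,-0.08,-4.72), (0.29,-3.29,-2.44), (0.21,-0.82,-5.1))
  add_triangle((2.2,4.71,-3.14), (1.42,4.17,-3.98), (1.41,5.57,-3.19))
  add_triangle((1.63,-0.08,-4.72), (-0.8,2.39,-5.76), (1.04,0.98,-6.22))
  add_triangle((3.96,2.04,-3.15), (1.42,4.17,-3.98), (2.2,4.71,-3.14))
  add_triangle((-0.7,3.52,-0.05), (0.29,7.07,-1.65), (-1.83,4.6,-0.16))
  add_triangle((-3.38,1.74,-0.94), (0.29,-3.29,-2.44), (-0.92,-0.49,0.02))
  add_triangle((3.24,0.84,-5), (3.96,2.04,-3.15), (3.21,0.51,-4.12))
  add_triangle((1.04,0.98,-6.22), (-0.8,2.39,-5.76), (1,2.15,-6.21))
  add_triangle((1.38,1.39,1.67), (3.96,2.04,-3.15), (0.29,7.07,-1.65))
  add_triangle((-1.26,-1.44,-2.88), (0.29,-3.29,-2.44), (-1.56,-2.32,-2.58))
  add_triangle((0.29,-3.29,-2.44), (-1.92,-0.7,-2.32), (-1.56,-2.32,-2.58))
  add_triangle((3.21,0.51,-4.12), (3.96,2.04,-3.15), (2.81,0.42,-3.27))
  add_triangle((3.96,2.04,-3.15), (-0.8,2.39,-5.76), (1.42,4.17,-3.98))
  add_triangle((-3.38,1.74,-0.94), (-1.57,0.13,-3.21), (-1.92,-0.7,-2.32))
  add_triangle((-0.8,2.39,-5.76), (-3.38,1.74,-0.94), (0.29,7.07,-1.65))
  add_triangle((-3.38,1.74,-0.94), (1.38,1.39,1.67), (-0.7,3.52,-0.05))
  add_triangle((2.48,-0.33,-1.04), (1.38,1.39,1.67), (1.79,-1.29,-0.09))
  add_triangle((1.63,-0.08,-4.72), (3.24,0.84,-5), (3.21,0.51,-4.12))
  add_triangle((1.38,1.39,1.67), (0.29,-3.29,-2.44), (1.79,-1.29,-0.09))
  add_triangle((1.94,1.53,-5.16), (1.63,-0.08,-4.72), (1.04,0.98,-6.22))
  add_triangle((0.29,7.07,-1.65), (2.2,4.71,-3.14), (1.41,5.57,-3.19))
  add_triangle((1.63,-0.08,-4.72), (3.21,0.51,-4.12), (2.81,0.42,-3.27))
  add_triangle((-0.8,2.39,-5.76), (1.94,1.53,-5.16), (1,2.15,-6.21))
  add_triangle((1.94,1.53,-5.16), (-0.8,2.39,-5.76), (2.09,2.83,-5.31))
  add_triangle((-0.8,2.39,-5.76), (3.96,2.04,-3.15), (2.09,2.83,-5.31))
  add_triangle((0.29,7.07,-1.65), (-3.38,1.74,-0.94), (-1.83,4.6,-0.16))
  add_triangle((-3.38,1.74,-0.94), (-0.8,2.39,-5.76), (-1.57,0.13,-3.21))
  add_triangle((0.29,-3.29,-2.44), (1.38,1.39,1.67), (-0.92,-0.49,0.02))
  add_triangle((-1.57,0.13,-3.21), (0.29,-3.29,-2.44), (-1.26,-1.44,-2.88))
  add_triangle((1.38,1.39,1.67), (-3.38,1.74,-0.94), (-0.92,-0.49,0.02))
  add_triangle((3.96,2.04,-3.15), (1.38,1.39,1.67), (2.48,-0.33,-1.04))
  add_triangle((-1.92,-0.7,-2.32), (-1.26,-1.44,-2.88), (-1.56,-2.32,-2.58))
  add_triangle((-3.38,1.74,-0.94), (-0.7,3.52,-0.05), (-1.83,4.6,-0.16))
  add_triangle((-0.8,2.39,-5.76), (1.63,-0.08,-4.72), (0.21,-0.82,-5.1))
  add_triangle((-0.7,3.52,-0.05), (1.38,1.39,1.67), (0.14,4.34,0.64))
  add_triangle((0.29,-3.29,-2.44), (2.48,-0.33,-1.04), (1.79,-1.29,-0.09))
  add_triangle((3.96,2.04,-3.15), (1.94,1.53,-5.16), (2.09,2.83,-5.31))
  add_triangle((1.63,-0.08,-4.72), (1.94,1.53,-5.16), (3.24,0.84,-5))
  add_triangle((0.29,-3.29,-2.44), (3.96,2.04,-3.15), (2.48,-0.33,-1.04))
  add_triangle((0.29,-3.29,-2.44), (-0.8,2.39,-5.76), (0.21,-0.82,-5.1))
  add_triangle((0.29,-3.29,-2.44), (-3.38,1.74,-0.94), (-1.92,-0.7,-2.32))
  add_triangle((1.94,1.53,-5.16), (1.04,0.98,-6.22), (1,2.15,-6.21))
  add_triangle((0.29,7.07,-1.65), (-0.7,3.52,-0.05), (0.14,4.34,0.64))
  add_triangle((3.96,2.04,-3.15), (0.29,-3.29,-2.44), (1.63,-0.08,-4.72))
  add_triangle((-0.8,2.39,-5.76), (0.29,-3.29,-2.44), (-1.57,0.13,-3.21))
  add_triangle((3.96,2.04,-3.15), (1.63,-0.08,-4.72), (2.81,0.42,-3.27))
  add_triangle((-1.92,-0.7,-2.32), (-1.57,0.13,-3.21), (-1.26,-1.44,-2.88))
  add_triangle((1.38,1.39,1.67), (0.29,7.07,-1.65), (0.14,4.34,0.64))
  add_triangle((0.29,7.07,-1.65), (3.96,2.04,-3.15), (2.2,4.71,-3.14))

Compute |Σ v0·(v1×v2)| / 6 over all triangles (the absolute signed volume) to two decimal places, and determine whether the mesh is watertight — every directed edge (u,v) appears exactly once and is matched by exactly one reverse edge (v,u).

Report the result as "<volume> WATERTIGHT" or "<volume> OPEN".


124.79 OPEN

Per-triangle v0·(v1×v2)/6:
  t1: +3.6454
  t2: +1.3394
  t3: +0.2133
  t4: +3.5743
  t5: +0.9262
  t6: +1.8564
  t7: +0.9714
  t8: +2.0824
  t9: +13.2780
  t10: +1.0996
  t11: -0.8085
  t12: +0.2814
  t13: +9.2443
  t14: +1.9555
  t15: +20.5918
  t16: +2.1182
  t17: +1.4073
  t18: +0.6099
  t19: -0.1266
  t20: +1.5448
  t21: +1.6282
  t22: +0.0982
  t23: -0.0042
  t24: +3.2570
  t25: -0.6562
  t26: +4.9853
  t27: +5.2063
  t28: +0.6534
  t29: +0.9660
  t30: +1.0246
  t31: +3.3546
  t32: +0.5427
  t33: -0.3230
  t34: +4.6452
  t35: +0.3125
  t36: +1.8958
  t37: +2.9080
  t38: +1.8106
  t39: +4.4614
  t40: +2.0204
  t41: +0.7625
  t42: +1.3368
  t43: +1.6100
  t44: +6.4301
  t45: +5.3688
  t46: -1.6936
  t47: +0.7171
  t48: +2.6660
  t49: +2.9985
Σ = +124.7873 → |volume| = 124.79

Directed edges: 147 total; 7 unmatched, e.g. (1.42,4.17,-3.98)→(1.41,5.57,-3.19) → open.


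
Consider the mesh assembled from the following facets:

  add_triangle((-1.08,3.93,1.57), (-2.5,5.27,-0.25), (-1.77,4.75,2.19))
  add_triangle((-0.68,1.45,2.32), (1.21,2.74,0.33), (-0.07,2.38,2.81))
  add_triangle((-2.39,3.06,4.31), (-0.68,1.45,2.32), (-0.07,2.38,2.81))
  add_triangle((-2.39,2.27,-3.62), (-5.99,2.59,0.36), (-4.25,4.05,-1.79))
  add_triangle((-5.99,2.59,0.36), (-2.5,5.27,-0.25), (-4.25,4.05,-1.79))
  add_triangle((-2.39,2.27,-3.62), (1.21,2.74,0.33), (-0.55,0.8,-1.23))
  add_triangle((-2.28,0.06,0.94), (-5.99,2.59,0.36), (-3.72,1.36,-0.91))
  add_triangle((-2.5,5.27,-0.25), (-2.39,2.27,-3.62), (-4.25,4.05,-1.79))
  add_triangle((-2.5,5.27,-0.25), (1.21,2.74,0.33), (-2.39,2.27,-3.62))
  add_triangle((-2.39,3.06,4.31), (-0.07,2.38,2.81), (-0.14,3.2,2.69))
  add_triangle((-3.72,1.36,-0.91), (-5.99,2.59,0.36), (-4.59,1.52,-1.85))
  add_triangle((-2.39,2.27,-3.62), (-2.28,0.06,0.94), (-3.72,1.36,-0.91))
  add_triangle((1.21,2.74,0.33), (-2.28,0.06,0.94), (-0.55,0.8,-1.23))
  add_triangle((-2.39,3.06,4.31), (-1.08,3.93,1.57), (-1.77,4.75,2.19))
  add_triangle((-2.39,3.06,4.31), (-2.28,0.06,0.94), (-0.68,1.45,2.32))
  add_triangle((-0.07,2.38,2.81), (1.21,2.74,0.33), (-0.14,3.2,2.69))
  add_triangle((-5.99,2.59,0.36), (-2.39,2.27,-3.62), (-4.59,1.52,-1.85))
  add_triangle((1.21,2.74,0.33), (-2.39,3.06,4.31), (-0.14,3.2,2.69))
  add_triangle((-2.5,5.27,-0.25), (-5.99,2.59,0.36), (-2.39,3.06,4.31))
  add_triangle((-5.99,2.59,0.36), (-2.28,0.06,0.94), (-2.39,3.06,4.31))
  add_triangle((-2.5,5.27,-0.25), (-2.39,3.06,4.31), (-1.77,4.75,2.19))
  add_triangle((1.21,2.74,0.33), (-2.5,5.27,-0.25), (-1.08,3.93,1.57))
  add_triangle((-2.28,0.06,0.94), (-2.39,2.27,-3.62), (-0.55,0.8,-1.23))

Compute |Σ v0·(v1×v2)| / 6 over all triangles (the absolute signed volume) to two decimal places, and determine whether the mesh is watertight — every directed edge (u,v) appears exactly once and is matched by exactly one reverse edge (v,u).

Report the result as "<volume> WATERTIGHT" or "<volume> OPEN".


Per-triangle v0·(v1×v2)/6:
  t1: +0.9183
  t2: -0.4232
  t3: +0.3785
  t4: +5.7875
  t5: +7.6701
  t6: +0.4488
  t7: +1.2470
  t8: +5.3412
  t9: +7.2122
  t10: +1.0054
  t11: +0.0015
  t12: +0.1592
  t13: -1.7818
  t14: +0.6430
  t15: +0.5137
  t16: +0.6099
  t17: +4.3703
  t18: +1.1419
  t19: +18.2337
  t20: +5.4756
  t21: +3.8820
  t22: +3.5551
  t23: -0.1529
Σ = +66.2369 → |volume| = 66.24

Directed edges: 69 total; 9 unmatched, e.g. (-0.68,1.45,2.32)→(1.21,2.74,0.33) → open.

66.24 OPEN
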